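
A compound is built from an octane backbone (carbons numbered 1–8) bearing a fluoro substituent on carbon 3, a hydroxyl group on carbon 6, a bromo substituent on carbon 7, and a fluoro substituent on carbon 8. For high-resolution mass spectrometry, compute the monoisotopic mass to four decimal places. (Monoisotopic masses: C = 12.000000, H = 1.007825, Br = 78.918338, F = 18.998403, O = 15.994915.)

244.0274

Atom tally by fragment:
  CH3 → C:1 H:3
  CH2 → C:1 H:2
  CH(F) → C:1 H:1 F:1
  CH2 → C:1 H:2
  CH2 → C:1 H:2
  CH(OH) → C:1 H:2 O:1
  CH(Br) → C:1 H:1 Br:1
  CH2F → C:1 H:2 F:1
Element totals:
  C: 8
  H: 15
  Br: 1
  F: 2
  O: 1
Molecular formula: C8H15BrF2O.
  M = 8(12.0) + 15(1.007825) + 78.918338 + 2(18.998403) + 15.994915
    = 96.000000 + 15.117375 + 78.918338 + 37.996806 + 15.994915 = 244.027434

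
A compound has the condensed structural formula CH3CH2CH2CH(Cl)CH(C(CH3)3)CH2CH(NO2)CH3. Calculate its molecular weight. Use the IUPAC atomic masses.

Element totals:
  C: 12
  H: 24
  Cl: 1
  N: 1
  O: 2
Molecular formula: C12H24ClNO2.
  M = 12(12.011) + 24(1.008) + 35.45 + 14.007 + 2(15.999)
    = 144.132 + 24.192 + 35.450 + 14.007 + 31.998 = 249.779

249.78 g/mol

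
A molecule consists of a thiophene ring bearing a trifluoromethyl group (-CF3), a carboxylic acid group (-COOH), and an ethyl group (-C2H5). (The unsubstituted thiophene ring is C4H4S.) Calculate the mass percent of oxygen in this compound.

14.27%

Atom tally by fragment:
  thiophene ring core → C:4 H:4 S:1
  (− 3 ring H displaced by substituents)
  + CF3 → C:1 F:3
  + COOH → C:1 H:1 O:2
  + C2H5 → C:2 H:5
Element totals:
  C: 8
  H: 7
  F: 3
  O: 2
  S: 1
Molecular formula: C8H7F3O2S.
Molar mass = 224.196 g/mol.
Mass from O: 2 × 15.999 = 31.998 g/mol.
%O = 31.998 / 224.196 × 100 = 14.27%.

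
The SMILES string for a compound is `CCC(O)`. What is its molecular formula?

Atom tally by fragment:
  CH3 → C:1 H:3
  CH2 → C:1 H:2
  CH2OH → C:1 H:3 O:1
Element totals:
  C: 3
  H: 8
  O: 1

C3H8O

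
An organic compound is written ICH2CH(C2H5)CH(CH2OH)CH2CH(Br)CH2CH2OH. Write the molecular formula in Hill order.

Atom tally by fragment:
  ICH2 → C:1 H:2 I:1
  CH(C2H5) → C:3 H:6
  CH(CH2OH) → C:2 H:4 O:1
  CH2 → C:1 H:2
  CH(Br) → C:1 H:1 Br:1
  CH2CH2OH → C:2 H:5 O:1
Element totals:
  C: 10
  H: 20
  Br: 1
  I: 1
  O: 2

C10H20BrIO2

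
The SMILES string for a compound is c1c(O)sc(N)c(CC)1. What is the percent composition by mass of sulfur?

22.39%

Atom tally by fragment:
  thiophene ring core → C:4 H:4 S:1
  (− 3 ring H displaced by substituents)
  + OH → O:1 H:1
  + NH2 → N:1 H:2
  + C2H5 → C:2 H:5
Element totals:
  C: 6
  H: 9
  N: 1
  O: 1
  S: 1
Molecular formula: C6H9NOS.
Molar mass = 143.204 g/mol.
Mass from S: 1 × 32.06 = 32.060 g/mol.
%S = 32.060 / 143.204 × 100 = 22.39%.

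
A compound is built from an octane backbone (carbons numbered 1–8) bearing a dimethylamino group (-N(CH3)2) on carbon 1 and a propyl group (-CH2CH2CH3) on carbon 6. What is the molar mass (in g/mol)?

199.38 g/mol

Atom tally by fragment:
  (CH3)2NCH2 → C:3 H:8 N:1
  CH2 → C:1 H:2
  CH2 → C:1 H:2
  CH2 → C:1 H:2
  CH2 → C:1 H:2
  CH(CH2CH2CH3) → C:4 H:8
  CH2 → C:1 H:2
  CH3 → C:1 H:3
Element totals:
  C: 13
  H: 29
  N: 1
Molecular formula: C13H29N.
  M = 13(12.011) + 29(1.008) + 14.007
    = 156.143 + 29.232 + 14.007 = 199.382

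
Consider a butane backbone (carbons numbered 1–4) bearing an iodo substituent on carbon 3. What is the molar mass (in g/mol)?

Atom tally by fragment:
  CH3 → C:1 H:3
  CH2 → C:1 H:2
  CH(I) → C:1 H:1 I:1
  CH3 → C:1 H:3
Element totals:
  C: 4
  H: 9
  I: 1
Molecular formula: C4H9I.
  M = 4(12.011) + 9(1.008) + 126.904
    = 48.044 + 9.072 + 126.904 = 184.020

184.02 g/mol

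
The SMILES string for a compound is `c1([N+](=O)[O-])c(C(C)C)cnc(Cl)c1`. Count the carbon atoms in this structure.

Atom tally by fragment:
  pyridine ring core → C:5 H:5 N:1
  (− 3 ring H displaced by substituents)
  + NO2 → N:1 O:2
  + CH(CH3)2 → C:3 H:7
  + Cl → Cl:1
Element totals:
  C: 8
  H: 9
  Cl: 1
  N: 2
  O: 2

8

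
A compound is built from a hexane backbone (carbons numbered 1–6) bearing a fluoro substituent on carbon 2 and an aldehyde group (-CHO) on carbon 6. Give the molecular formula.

Atom tally by fragment:
  CH3 → C:1 H:3
  CH(F) → C:1 H:1 F:1
  CH2 → C:1 H:2
  CH2 → C:1 H:2
  CH2 → C:1 H:2
  CH2CHO → C:2 H:3 O:1
Element totals:
  C: 7
  H: 13
  F: 1
  O: 1

C7H13FO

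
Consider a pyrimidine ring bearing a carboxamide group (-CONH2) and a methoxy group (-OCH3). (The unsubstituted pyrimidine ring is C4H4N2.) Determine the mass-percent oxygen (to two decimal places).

Atom tally by fragment:
  pyrimidine ring core → C:4 H:4 N:2
  (− 2 ring H displaced by substituents)
  + CONH2 → C:1 H:2 O:1 N:1
  + OCH3 → C:1 H:3 O:1
Element totals:
  C: 6
  H: 7
  N: 3
  O: 2
Molecular formula: C6H7N3O2.
Molar mass = 153.141 g/mol.
Mass from O: 2 × 15.999 = 31.998 g/mol.
%O = 31.998 / 153.141 × 100 = 20.89%.

20.89%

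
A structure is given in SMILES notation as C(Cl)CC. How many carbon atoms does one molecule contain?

Atom tally by fragment:
  ClCH2 → C:1 H:2 Cl:1
  CH2 → C:1 H:2
  CH3 → C:1 H:3
Element totals:
  C: 3
  H: 7
  Cl: 1

3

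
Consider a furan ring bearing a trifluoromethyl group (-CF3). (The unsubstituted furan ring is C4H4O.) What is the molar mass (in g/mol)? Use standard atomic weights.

136.07 g/mol

Atom tally by fragment:
  furan ring core → C:4 H:4 O:1
  (− 1 ring H displaced by substituents)
  + CF3 → C:1 F:3
Element totals:
  C: 5
  H: 3
  F: 3
  O: 1
Molecular formula: C5H3F3O.
  M = 5(12.011) + 3(1.008) + 3(18.998) + 15.999
    = 60.055 + 3.024 + 56.994 + 15.999 = 136.072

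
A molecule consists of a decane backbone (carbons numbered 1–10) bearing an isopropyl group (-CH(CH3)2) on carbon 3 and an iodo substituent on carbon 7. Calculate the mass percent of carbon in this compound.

Atom tally by fragment:
  CH3 → C:1 H:3
  CH2 → C:1 H:2
  CH(CH(CH3)2) → C:4 H:8
  CH2 → C:1 H:2
  CH2 → C:1 H:2
  CH2 → C:1 H:2
  CH(I) → C:1 H:1 I:1
  CH2 → C:1 H:2
  CH2 → C:1 H:2
  CH3 → C:1 H:3
Element totals:
  C: 13
  H: 27
  I: 1
Molecular formula: C13H27I.
Molar mass = 310.263 g/mol.
Mass from C: 13 × 12.011 = 156.143 g/mol.
%C = 156.143 / 310.263 × 100 = 50.33%.

50.33%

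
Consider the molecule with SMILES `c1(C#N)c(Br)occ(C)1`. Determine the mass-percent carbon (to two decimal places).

Atom tally by fragment:
  furan ring core → C:4 H:4 O:1
  (− 3 ring H displaced by substituents)
  + CN → C:1 N:1
  + Br → Br:1
  + CH3 → C:1 H:3
Element totals:
  C: 6
  H: 4
  Br: 1
  N: 1
  O: 1
Molecular formula: C6H4BrNO.
Molar mass = 186.008 g/mol.
Mass from C: 6 × 12.011 = 72.066 g/mol.
%C = 72.066 / 186.008 × 100 = 38.74%.

38.74%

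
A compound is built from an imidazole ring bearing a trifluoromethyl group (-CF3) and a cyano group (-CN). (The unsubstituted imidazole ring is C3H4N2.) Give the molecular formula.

Atom tally by fragment:
  imidazole ring core → C:3 H:4 N:2
  (− 2 ring H displaced by substituents)
  + CF3 → C:1 F:3
  + CN → C:1 N:1
Element totals:
  C: 5
  H: 2
  F: 3
  N: 3

C5H2F3N3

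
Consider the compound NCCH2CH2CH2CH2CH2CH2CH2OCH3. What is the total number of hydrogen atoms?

17

Element totals:
  C: 9
  H: 17
  N: 1
  O: 1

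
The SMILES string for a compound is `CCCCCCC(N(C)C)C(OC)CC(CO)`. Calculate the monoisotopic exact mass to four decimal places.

Atom tally by fragment:
  CH3 → C:1 H:3
  CH2 → C:1 H:2
  CH2 → C:1 H:2
  CH2 → C:1 H:2
  CH2 → C:1 H:2
  CH2 → C:1 H:2
  CH(N(CH3)2) → C:3 H:7 N:1
  CH(OCH3) → C:2 H:4 O:1
  CH2 → C:1 H:2
  CH2CH2OH → C:2 H:5 O:1
Element totals:
  C: 14
  H: 31
  N: 1
  O: 2
Molecular formula: C14H31NO2.
  M = 14(12.0) + 31(1.007825) + 14.003074 + 2(15.994915)
    = 168.000000 + 31.242575 + 14.003074 + 31.989830 = 245.235479

245.2355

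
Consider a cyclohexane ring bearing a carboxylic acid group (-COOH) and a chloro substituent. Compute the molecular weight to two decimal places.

162.61 g/mol

Atom tally by fragment:
  cyclohexane ring core → C:6 H:12
  (− 2 ring H displaced by substituents)
  + COOH → C:1 H:1 O:2
  + Cl → Cl:1
Element totals:
  C: 7
  H: 11
  Cl: 1
  O: 2
Molecular formula: C7H11ClO2.
  M = 7(12.011) + 11(1.008) + 35.45 + 2(15.999)
    = 84.077 + 11.088 + 35.450 + 31.998 = 162.613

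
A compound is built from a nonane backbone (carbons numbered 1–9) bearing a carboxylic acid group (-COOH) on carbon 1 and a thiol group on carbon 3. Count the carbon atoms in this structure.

10

Atom tally by fragment:
  HOOCCH2 → C:2 H:3 O:2
  CH2 → C:1 H:2
  CH(SH) → C:1 H:2 S:1
  CH2 → C:1 H:2
  CH2 → C:1 H:2
  CH2 → C:1 H:2
  CH2 → C:1 H:2
  CH2 → C:1 H:2
  CH3 → C:1 H:3
Element totals:
  C: 10
  H: 20
  O: 2
  S: 1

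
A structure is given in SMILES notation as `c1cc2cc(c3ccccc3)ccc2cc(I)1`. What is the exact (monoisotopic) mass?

Atom tally by fragment:
  naphthalene ring system core → C:10 H:8
  (− 2 ring H displaced by substituents)
  + C6H5 → C:6 H:5
  + I → I:1
Element totals:
  C: 16
  H: 11
  I: 1
Molecular formula: C16H11I.
  M = 16(12.0) + 11(1.007825) + 126.904472
    = 192.000000 + 11.086075 + 126.904472 = 329.990547

329.9905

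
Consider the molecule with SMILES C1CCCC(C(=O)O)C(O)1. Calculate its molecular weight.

144.17 g/mol

Atom tally by fragment:
  cyclohexane ring core → C:6 H:12
  (− 2 ring H displaced by substituents)
  + COOH → C:1 H:1 O:2
  + OH → O:1 H:1
Element totals:
  C: 7
  H: 12
  O: 3
Molecular formula: C7H12O3.
  M = 7(12.011) + 12(1.008) + 3(15.999)
    = 84.077 + 12.096 + 47.997 = 144.170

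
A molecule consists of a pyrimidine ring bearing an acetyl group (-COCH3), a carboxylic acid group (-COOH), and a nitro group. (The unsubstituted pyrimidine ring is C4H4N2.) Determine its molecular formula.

C7H5N3O5

Atom tally by fragment:
  pyrimidine ring core → C:4 H:4 N:2
  (− 3 ring H displaced by substituents)
  + COCH3 → C:2 H:3 O:1
  + COOH → C:1 H:1 O:2
  + NO2 → N:1 O:2
Element totals:
  C: 7
  H: 5
  N: 3
  O: 5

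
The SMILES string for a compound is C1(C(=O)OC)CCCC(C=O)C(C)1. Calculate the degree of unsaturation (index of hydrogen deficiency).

Atom tally by fragment:
  cyclohexane ring core → C:6 H:12
  (− 3 ring H displaced by substituents)
  + COOCH3 → C:2 H:3 O:2
  + CHO → C:1 H:1 O:1
  + CH3 → C:1 H:3
Element totals:
  C: 10
  H: 16
  O: 3
Molecular formula: C10H16O3.
DoU = (2C + 2 + N − H − X) / 2 = (2·10 + 2 + 0 − 16 − 0) / 2 = 3.

3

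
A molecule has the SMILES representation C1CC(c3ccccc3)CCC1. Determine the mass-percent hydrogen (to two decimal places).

Atom tally by fragment:
  cyclohexane ring core → C:6 H:12
  (− 1 ring H displaced by substituents)
  + C6H5 → C:6 H:5
Element totals:
  C: 12
  H: 16
Molecular formula: C12H16.
Molar mass = 160.260 g/mol.
Mass from H: 16 × 1.008 = 16.128 g/mol.
%H = 16.128 / 160.260 × 100 = 10.06%.

10.06%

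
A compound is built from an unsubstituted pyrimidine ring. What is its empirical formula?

C2H2N

Atom tally by fragment:
  pyrimidine ring core → C:4 H:4 N:2
Element totals:
  C: 4
  H: 4
  N: 2
Molecular formula: C4H4N2.
gcd of subscripts = 2; dividing each by 2:
  C: 4/2 = 2
  H: 4/2 = 2
  N: 2/2 = 1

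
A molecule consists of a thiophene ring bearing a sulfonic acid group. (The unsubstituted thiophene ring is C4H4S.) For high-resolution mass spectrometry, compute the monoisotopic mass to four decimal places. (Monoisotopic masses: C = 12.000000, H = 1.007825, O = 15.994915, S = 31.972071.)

Atom tally by fragment:
  thiophene ring core → C:4 H:4 S:1
  (− 1 ring H displaced by substituents)
  + SO3H → S:1 O:3 H:1
Element totals:
  C: 4
  H: 4
  O: 3
  S: 2
Molecular formula: C4H4O3S2.
  M = 4(12.0) + 4(1.007825) + 3(15.994915) + 2(31.972071)
    = 48.000000 + 4.031300 + 47.984745 + 63.944142 = 163.960187

163.9602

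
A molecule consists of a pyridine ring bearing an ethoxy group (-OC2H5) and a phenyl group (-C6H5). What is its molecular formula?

Atom tally by fragment:
  pyridine ring core → C:5 H:5 N:1
  (− 2 ring H displaced by substituents)
  + OC2H5 → C:2 H:5 O:1
  + C6H5 → C:6 H:5
Element totals:
  C: 13
  H: 13
  N: 1
  O: 1

C13H13NO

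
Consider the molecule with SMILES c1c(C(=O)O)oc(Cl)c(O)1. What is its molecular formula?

C5H3ClO4

Atom tally by fragment:
  furan ring core → C:4 H:4 O:1
  (− 3 ring H displaced by substituents)
  + COOH → C:1 H:1 O:2
  + Cl → Cl:1
  + OH → O:1 H:1
Element totals:
  C: 5
  H: 3
  Cl: 1
  O: 4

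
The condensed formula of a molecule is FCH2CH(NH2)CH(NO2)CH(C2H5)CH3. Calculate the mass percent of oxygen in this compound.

17.96%

Element totals:
  C: 7
  H: 15
  F: 1
  N: 2
  O: 2
Molecular formula: C7H15FN2O2.
Molar mass = 178.207 g/mol.
Mass from O: 2 × 15.999 = 31.998 g/mol.
%O = 31.998 / 178.207 × 100 = 17.96%.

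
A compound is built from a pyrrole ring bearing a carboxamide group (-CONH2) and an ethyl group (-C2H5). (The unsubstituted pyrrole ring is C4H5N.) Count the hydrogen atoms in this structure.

10

Atom tally by fragment:
  pyrrole ring core → C:4 H:5 N:1
  (− 2 ring H displaced by substituents)
  + CONH2 → C:1 H:2 O:1 N:1
  + C2H5 → C:2 H:5
Element totals:
  C: 7
  H: 10
  N: 2
  O: 1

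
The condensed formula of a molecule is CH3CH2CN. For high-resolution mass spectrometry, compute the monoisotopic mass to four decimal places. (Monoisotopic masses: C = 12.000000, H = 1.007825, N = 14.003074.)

55.0422

Element totals:
  C: 3
  H: 5
  N: 1
Molecular formula: C3H5N.
  M = 3(12.0) + 5(1.007825) + 14.003074
    = 36.000000 + 5.039125 + 14.003074 = 55.042199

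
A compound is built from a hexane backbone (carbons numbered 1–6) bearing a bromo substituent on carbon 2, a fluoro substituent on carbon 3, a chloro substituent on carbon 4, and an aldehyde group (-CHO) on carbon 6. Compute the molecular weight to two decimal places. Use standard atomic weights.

Atom tally by fragment:
  CH3 → C:1 H:3
  CH(Br) → C:1 H:1 Br:1
  CH(F) → C:1 H:1 F:1
  CH(Cl) → C:1 H:1 Cl:1
  CH2 → C:1 H:2
  CH2CHO → C:2 H:3 O:1
Element totals:
  C: 7
  H: 11
  Br: 1
  Cl: 1
  F: 1
  O: 1
Molecular formula: C7H11BrClFO.
  M = 7(12.011) + 11(1.008) + 79.904 + 35.45 + 18.998 + 15.999
    = 84.077 + 11.088 + 79.904 + 35.450 + 18.998 + 15.999 = 245.516

245.52 g/mol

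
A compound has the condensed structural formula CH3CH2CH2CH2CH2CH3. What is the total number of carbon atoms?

Element totals:
  C: 6
  H: 14

6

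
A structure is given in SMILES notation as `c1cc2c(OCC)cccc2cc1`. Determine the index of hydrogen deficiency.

7

Atom tally by fragment:
  naphthalene ring system core → C:10 H:8
  (− 1 ring H displaced by substituents)
  + OC2H5 → C:2 H:5 O:1
Element totals:
  C: 12
  H: 12
  O: 1
Molecular formula: C12H12O.
DoU = (2C + 2 + N − H − X) / 2 = (2·12 + 2 + 0 − 12 − 0) / 2 = 7.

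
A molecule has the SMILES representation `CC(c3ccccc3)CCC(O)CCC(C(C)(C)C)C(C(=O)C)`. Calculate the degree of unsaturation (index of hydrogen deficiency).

5

Atom tally by fragment:
  CH3 → C:1 H:3
  CH(C6H5) → C:7 H:6
  CH2 → C:1 H:2
  CH2 → C:1 H:2
  CH(OH) → C:1 H:2 O:1
  CH2 → C:1 H:2
  CH2 → C:1 H:2
  CH(C(CH3)3) → C:5 H:10
  CH2COCH3 → C:3 H:5 O:1
Element totals:
  C: 21
  H: 34
  O: 2
Molecular formula: C21H34O2.
DoU = (2C + 2 + N − H − X) / 2 = (2·21 + 2 + 0 − 34 − 0) / 2 = 5.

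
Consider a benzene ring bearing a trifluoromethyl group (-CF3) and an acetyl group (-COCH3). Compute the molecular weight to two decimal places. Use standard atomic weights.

188.15 g/mol

Atom tally by fragment:
  benzene ring core → C:6 H:6
  (− 2 ring H displaced by substituents)
  + CF3 → C:1 F:3
  + COCH3 → C:2 H:3 O:1
Element totals:
  C: 9
  H: 7
  F: 3
  O: 1
Molecular formula: C9H7F3O.
  M = 9(12.011) + 7(1.008) + 3(18.998) + 15.999
    = 108.099 + 7.056 + 56.994 + 15.999 = 188.148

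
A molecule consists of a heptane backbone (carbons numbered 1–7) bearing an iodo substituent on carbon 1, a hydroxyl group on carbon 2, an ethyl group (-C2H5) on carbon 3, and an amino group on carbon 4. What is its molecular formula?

Atom tally by fragment:
  ICH2 → C:1 H:2 I:1
  CH(OH) → C:1 H:2 O:1
  CH(C2H5) → C:3 H:6
  CH(NH2) → C:1 H:3 N:1
  CH2 → C:1 H:2
  CH2 → C:1 H:2
  CH3 → C:1 H:3
Element totals:
  C: 9
  H: 20
  I: 1
  N: 1
  O: 1

C9H20INO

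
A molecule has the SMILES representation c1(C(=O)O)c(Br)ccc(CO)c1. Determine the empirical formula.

C8H7BrO3

Atom tally by fragment:
  benzene ring core → C:6 H:6
  (− 3 ring H displaced by substituents)
  + COOH → C:1 H:1 O:2
  + Br → Br:1
  + CH2OH → C:1 H:3 O:1
Element totals:
  C: 8
  H: 7
  Br: 1
  O: 3
Molecular formula: C8H7BrO3.
gcd of subscripts (1, 8, 7, 3) = 1, so the empirical formula equals the molecular formula.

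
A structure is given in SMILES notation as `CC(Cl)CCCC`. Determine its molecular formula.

Atom tally by fragment:
  CH3 → C:1 H:3
  CH(Cl) → C:1 H:1 Cl:1
  CH2 → C:1 H:2
  CH2 → C:1 H:2
  CH2 → C:1 H:2
  CH3 → C:1 H:3
Element totals:
  C: 6
  H: 13
  Cl: 1

C6H13Cl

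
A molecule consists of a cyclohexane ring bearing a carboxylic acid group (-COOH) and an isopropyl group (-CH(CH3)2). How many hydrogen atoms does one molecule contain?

18

Atom tally by fragment:
  cyclohexane ring core → C:6 H:12
  (− 2 ring H displaced by substituents)
  + COOH → C:1 H:1 O:2
  + CH(CH3)2 → C:3 H:7
Element totals:
  C: 10
  H: 18
  O: 2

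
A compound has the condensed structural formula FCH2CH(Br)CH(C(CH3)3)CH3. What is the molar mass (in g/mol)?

211.12 g/mol

Atom tally by fragment:
  FCH2 → C:1 H:2 F:1
  CH(Br) → C:1 H:1 Br:1
  CH(C(CH3)3) → C:5 H:10
  CH3 → C:1 H:3
Element totals:
  C: 8
  H: 16
  Br: 1
  F: 1
Molecular formula: C8H16BrF.
  M = 8(12.011) + 16(1.008) + 79.904 + 18.998
    = 96.088 + 16.128 + 79.904 + 18.998 = 211.118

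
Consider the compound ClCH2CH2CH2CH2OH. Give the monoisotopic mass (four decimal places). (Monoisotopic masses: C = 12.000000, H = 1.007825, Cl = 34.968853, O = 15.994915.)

Atom tally by fragment:
  ClCH2 → C:1 H:2 Cl:1
  CH2 → C:1 H:2
  CH2 → C:1 H:2
  CH2OH → C:1 H:3 O:1
Element totals:
  C: 4
  H: 9
  Cl: 1
  O: 1
Molecular formula: C4H9ClO.
  M = 4(12.0) + 9(1.007825) + 34.968853 + 15.994915
    = 48.000000 + 9.070425 + 34.968853 + 15.994915 = 108.034193

108.0342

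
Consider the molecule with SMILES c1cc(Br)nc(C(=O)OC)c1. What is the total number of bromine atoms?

Atom tally by fragment:
  pyridine ring core → C:5 H:5 N:1
  (− 2 ring H displaced by substituents)
  + Br → Br:1
  + COOCH3 → C:2 H:3 O:2
Element totals:
  C: 7
  H: 6
  Br: 1
  N: 1
  O: 2

1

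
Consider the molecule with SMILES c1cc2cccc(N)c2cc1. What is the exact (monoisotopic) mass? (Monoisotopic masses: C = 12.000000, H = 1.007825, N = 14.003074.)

143.0735

Atom tally by fragment:
  naphthalene ring system core → C:10 H:8
  (− 1 ring H displaced by substituents)
  + NH2 → N:1 H:2
Element totals:
  C: 10
  H: 9
  N: 1
Molecular formula: C10H9N.
  M = 10(12.0) + 9(1.007825) + 14.003074
    = 120.000000 + 9.070425 + 14.003074 = 143.073499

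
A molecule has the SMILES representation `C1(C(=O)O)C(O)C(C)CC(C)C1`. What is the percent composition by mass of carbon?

Atom tally by fragment:
  cyclohexane ring core → C:6 H:12
  (− 4 ring H displaced by substituents)
  + COOH → C:1 H:1 O:2
  + OH → O:1 H:1
  + CH3 → C:1 H:3
  + CH3 → C:1 H:3
Element totals:
  C: 9
  H: 16
  O: 3
Molecular formula: C9H16O3.
Molar mass = 172.224 g/mol.
Mass from C: 9 × 12.011 = 108.099 g/mol.
%C = 108.099 / 172.224 × 100 = 62.77%.

62.77%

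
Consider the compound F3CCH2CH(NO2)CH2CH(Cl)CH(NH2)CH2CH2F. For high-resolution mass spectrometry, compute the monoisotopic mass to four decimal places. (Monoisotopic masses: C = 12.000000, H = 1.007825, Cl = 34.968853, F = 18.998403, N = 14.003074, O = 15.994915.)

Element totals:
  C: 8
  H: 13
  Cl: 1
  F: 4
  N: 2
  O: 2
Molecular formula: C8H13ClF4N2O2.
  M = 8(12.0) + 13(1.007825) + 34.968853 + 4(18.998403) + 2(14.003074) + 2(15.994915)
    = 96.000000 + 13.101725 + 34.968853 + 75.993612 + 28.006148 + 31.989830 = 280.060168

280.0602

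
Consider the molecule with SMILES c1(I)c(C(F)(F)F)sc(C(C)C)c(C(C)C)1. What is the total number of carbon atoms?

Atom tally by fragment:
  thiophene ring core → C:4 H:4 S:1
  (− 4 ring H displaced by substituents)
  + I → I:1
  + CF3 → C:1 F:3
  + CH(CH3)2 → C:3 H:7
  + CH(CH3)2 → C:3 H:7
Element totals:
  C: 11
  H: 14
  F: 3
  I: 1
  S: 1

11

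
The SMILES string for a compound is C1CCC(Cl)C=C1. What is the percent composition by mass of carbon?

61.81%

Atom tally by fragment:
  cyclohexene ring core → C:6 H:10
  (− 1 ring H displaced by substituents)
  + Cl → Cl:1
Element totals:
  C: 6
  H: 9
  Cl: 1
Molecular formula: C6H9Cl.
Molar mass = 116.588 g/mol.
Mass from C: 6 × 12.011 = 72.066 g/mol.
%C = 72.066 / 116.588 × 100 = 61.81%.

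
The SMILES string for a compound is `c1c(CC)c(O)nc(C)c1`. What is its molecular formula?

Atom tally by fragment:
  pyridine ring core → C:5 H:5 N:1
  (− 3 ring H displaced by substituents)
  + C2H5 → C:2 H:5
  + OH → O:1 H:1
  + CH3 → C:1 H:3
Element totals:
  C: 8
  H: 11
  N: 1
  O: 1

C8H11NO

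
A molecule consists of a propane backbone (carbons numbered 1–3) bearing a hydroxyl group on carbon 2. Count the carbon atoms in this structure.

3

Atom tally by fragment:
  CH3 → C:1 H:3
  CH(OH) → C:1 H:2 O:1
  CH3 → C:1 H:3
Element totals:
  C: 3
  H: 8
  O: 1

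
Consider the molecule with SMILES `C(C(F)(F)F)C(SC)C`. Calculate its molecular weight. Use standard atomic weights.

Atom tally by fragment:
  F3CCH2 → C:2 H:2 F:3
  CH(SCH3) → C:2 H:4 S:1
  CH3 → C:1 H:3
Element totals:
  C: 5
  H: 9
  F: 3
  S: 1
Molecular formula: C5H9F3S.
  M = 5(12.011) + 9(1.008) + 3(18.998) + 32.06
    = 60.055 + 9.072 + 56.994 + 32.060 = 158.181

158.18 g/mol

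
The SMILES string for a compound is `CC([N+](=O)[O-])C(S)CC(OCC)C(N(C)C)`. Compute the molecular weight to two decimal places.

250.36 g/mol

Atom tally by fragment:
  CH3 → C:1 H:3
  CH(NO2) → C:1 H:1 N:1 O:2
  CH(SH) → C:1 H:2 S:1
  CH2 → C:1 H:2
  CH(OC2H5) → C:3 H:6 O:1
  CH2N(CH3)2 → C:3 H:8 N:1
Element totals:
  C: 10
  H: 22
  N: 2
  O: 3
  S: 1
Molecular formula: C10H22N2O3S.
  M = 10(12.011) + 22(1.008) + 2(14.007) + 3(15.999) + 32.06
    = 120.110 + 22.176 + 28.014 + 47.997 + 32.060 = 250.357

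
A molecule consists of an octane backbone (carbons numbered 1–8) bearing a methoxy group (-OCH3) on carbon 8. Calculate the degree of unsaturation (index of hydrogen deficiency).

0

Atom tally by fragment:
  CH3 → C:1 H:3
  CH2 → C:1 H:2
  CH2 → C:1 H:2
  CH2 → C:1 H:2
  CH2 → C:1 H:2
  CH2 → C:1 H:2
  CH2 → C:1 H:2
  CH2OCH3 → C:2 H:5 O:1
Element totals:
  C: 9
  H: 20
  O: 1
Molecular formula: C9H20O.
DoU = (2C + 2 + N − H − X) / 2 = (2·9 + 2 + 0 − 20 − 0) / 2 = 0.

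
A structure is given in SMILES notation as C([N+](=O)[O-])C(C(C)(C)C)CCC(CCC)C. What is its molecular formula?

Atom tally by fragment:
  O2NCH2 → C:1 H:2 N:1 O:2
  CH(C(CH3)3) → C:5 H:10
  CH2 → C:1 H:2
  CH2 → C:1 H:2
  CH(CH2CH2CH3) → C:4 H:8
  CH3 → C:1 H:3
Element totals:
  C: 13
  H: 27
  N: 1
  O: 2

C13H27NO2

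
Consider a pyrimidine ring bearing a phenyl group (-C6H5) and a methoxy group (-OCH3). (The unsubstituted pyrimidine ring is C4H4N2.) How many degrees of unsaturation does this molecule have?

Atom tally by fragment:
  pyrimidine ring core → C:4 H:4 N:2
  (− 2 ring H displaced by substituents)
  + C6H5 → C:6 H:5
  + OCH3 → C:1 H:3 O:1
Element totals:
  C: 11
  H: 10
  N: 2
  O: 1
Molecular formula: C11H10N2O.
DoU = (2C + 2 + N − H − X) / 2 = (2·11 + 2 + 2 − 10 − 0) / 2 = 8.

8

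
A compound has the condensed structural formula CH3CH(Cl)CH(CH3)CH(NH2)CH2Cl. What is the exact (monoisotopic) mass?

Atom tally by fragment:
  CH3 → C:1 H:3
  CH(Cl) → C:1 H:1 Cl:1
  CH(CH3) → C:2 H:4
  CH(NH2) → C:1 H:3 N:1
  CH2Cl → C:1 H:2 Cl:1
Element totals:
  C: 6
  H: 13
  Cl: 2
  N: 1
Molecular formula: C6H13Cl2N.
  M = 6(12.0) + 13(1.007825) + 2(34.968853) + 14.003074
    = 72.000000 + 13.101725 + 69.937706 + 14.003074 = 169.042505

169.0425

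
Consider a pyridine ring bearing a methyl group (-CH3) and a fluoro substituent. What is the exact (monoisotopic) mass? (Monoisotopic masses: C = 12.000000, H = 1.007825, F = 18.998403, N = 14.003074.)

111.0484

Atom tally by fragment:
  pyridine ring core → C:5 H:5 N:1
  (− 2 ring H displaced by substituents)
  + CH3 → C:1 H:3
  + F → F:1
Element totals:
  C: 6
  H: 6
  F: 1
  N: 1
Molecular formula: C6H6FN.
  M = 6(12.0) + 6(1.007825) + 18.998403 + 14.003074
    = 72.000000 + 6.046950 + 18.998403 + 14.003074 = 111.048427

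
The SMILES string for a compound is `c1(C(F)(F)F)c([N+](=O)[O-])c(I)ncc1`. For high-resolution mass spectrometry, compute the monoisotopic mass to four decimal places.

Atom tally by fragment:
  pyridine ring core → C:5 H:5 N:1
  (− 3 ring H displaced by substituents)
  + CF3 → C:1 F:3
  + NO2 → N:1 O:2
  + I → I:1
Element totals:
  C: 6
  H: 2
  F: 3
  I: 1
  N: 2
  O: 2
Molecular formula: C6H2F3IN2O2.
  M = 6(12.0) + 2(1.007825) + 3(18.998403) + 126.904472 + 2(14.003074) + 2(15.994915)
    = 72.000000 + 2.015650 + 56.995209 + 126.904472 + 28.006148 + 31.989830 = 317.911309

317.9113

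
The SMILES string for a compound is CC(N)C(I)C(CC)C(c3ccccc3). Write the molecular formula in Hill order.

Atom tally by fragment:
  CH3 → C:1 H:3
  CH(NH2) → C:1 H:3 N:1
  CH(I) → C:1 H:1 I:1
  CH(C2H5) → C:3 H:6
  CH2C6H5 → C:7 H:7
Element totals:
  C: 13
  H: 20
  I: 1
  N: 1

C13H20IN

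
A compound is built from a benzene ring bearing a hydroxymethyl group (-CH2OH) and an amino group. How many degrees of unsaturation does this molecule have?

4

Atom tally by fragment:
  benzene ring core → C:6 H:6
  (− 2 ring H displaced by substituents)
  + CH2OH → C:1 H:3 O:1
  + NH2 → N:1 H:2
Element totals:
  C: 7
  H: 9
  N: 1
  O: 1
Molecular formula: C7H9NO.
DoU = (2C + 2 + N − H − X) / 2 = (2·7 + 2 + 1 − 9 − 0) / 2 = 4.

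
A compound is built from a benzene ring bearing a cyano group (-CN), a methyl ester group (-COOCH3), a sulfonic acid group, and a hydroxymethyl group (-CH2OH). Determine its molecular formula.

C10H9NO6S

Atom tally by fragment:
  benzene ring core → C:6 H:6
  (− 4 ring H displaced by substituents)
  + CN → C:1 N:1
  + COOCH3 → C:2 H:3 O:2
  + SO3H → S:1 O:3 H:1
  + CH2OH → C:1 H:3 O:1
Element totals:
  C: 10
  H: 9
  N: 1
  O: 6
  S: 1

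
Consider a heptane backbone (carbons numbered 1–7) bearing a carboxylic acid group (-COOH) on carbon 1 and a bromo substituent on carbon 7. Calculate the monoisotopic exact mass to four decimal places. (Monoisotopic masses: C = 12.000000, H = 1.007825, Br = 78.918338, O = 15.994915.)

Atom tally by fragment:
  HOOCCH2 → C:2 H:3 O:2
  CH2 → C:1 H:2
  CH2 → C:1 H:2
  CH2 → C:1 H:2
  CH2 → C:1 H:2
  CH2 → C:1 H:2
  CH2Br → C:1 H:2 Br:1
Element totals:
  C: 8
  H: 15
  Br: 1
  O: 2
Molecular formula: C8H15BrO2.
  M = 8(12.0) + 15(1.007825) + 78.918338 + 2(15.994915)
    = 96.000000 + 15.117375 + 78.918338 + 31.989830 = 222.025543

222.0255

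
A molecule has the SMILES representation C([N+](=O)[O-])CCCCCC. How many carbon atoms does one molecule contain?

7

Atom tally by fragment:
  O2NCH2 → C:1 H:2 N:1 O:2
  CH2 → C:1 H:2
  CH2 → C:1 H:2
  CH2 → C:1 H:2
  CH2 → C:1 H:2
  CH2 → C:1 H:2
  CH3 → C:1 H:3
Element totals:
  C: 7
  H: 15
  N: 1
  O: 2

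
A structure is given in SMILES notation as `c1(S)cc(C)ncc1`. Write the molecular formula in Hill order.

C6H7NS

Atom tally by fragment:
  pyridine ring core → C:5 H:5 N:1
  (− 2 ring H displaced by substituents)
  + SH → S:1 H:1
  + CH3 → C:1 H:3
Element totals:
  C: 6
  H: 7
  N: 1
  S: 1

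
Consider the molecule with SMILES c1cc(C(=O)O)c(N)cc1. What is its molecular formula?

Atom tally by fragment:
  benzene ring core → C:6 H:6
  (− 2 ring H displaced by substituents)
  + COOH → C:1 H:1 O:2
  + NH2 → N:1 H:2
Element totals:
  C: 7
  H: 7
  N: 1
  O: 2

C7H7NO2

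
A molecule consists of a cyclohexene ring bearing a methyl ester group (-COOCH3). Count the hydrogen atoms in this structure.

12

Atom tally by fragment:
  cyclohexene ring core → C:6 H:10
  (− 1 ring H displaced by substituents)
  + COOCH3 → C:2 H:3 O:2
Element totals:
  C: 8
  H: 12
  O: 2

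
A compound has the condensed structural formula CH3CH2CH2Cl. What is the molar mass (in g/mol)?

Atom tally by fragment:
  CH3 → C:1 H:3
  CH2 → C:1 H:2
  CH2Cl → C:1 H:2 Cl:1
Element totals:
  C: 3
  H: 7
  Cl: 1
Molecular formula: C3H7Cl.
  M = 3(12.011) + 7(1.008) + 35.45
    = 36.033 + 7.056 + 35.450 = 78.539

78.54 g/mol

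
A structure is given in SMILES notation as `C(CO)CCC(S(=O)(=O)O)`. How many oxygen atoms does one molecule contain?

Atom tally by fragment:
  HOCH2CH2 → C:2 H:5 O:1
  CH2 → C:1 H:2
  CH2 → C:1 H:2
  CH2SO3H → C:1 H:3 S:1 O:3
Element totals:
  C: 5
  H: 12
  O: 4
  S: 1

4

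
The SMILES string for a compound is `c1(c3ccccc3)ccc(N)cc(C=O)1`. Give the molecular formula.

C13H11NO

Atom tally by fragment:
  benzene ring core → C:6 H:6
  (− 3 ring H displaced by substituents)
  + C6H5 → C:6 H:5
  + NH2 → N:1 H:2
  + CHO → C:1 H:1 O:1
Element totals:
  C: 13
  H: 11
  N: 1
  O: 1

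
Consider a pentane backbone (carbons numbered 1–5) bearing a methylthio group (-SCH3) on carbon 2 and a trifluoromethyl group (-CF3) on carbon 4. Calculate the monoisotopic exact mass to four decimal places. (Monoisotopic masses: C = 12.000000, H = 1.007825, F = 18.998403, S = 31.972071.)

Atom tally by fragment:
  CH3 → C:1 H:3
  CH(SCH3) → C:2 H:4 S:1
  CH2 → C:1 H:2
  CH(CF3) → C:2 H:1 F:3
  CH3 → C:1 H:3
Element totals:
  C: 7
  H: 13
  F: 3
  S: 1
Molecular formula: C7H13F3S.
  M = 7(12.0) + 13(1.007825) + 3(18.998403) + 31.972071
    = 84.000000 + 13.101725 + 56.995209 + 31.972071 = 186.069005

186.0690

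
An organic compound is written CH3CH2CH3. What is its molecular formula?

C3H8

Atom tally by fragment:
  CH3 → C:1 H:3
  CH2 → C:1 H:2
  CH3 → C:1 H:3
Element totals:
  C: 3
  H: 8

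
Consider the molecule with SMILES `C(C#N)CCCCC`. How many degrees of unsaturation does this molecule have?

Atom tally by fragment:
  NCCH2 → C:2 H:2 N:1
  CH2 → C:1 H:2
  CH2 → C:1 H:2
  CH2 → C:1 H:2
  CH2 → C:1 H:2
  CH3 → C:1 H:3
Element totals:
  C: 7
  H: 13
  N: 1
Molecular formula: C7H13N.
DoU = (2C + 2 + N − H − X) / 2 = (2·7 + 2 + 1 − 13 − 0) / 2 = 2.

2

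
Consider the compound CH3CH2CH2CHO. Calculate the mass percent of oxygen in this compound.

Atom tally by fragment:
  CH3 → C:1 H:3
  CH2 → C:1 H:2
  CH2CHO → C:2 H:3 O:1
Element totals:
  C: 4
  H: 8
  O: 1
Molecular formula: C4H8O.
Molar mass = 72.107 g/mol.
Mass from O: 1 × 15.999 = 15.999 g/mol.
%O = 15.999 / 72.107 × 100 = 22.19%.

22.19%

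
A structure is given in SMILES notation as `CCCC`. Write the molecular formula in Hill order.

Atom tally by fragment:
  CH3 → C:1 H:3
  CH2 → C:1 H:2
  CH2 → C:1 H:2
  CH3 → C:1 H:3
Element totals:
  C: 4
  H: 10

C4H10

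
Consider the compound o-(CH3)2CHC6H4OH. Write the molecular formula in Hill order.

Element totals:
  C: 9
  H: 12
  O: 1

C9H12O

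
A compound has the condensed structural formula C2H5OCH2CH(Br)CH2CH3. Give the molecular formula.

C6H13BrO

Element totals:
  C: 6
  H: 13
  Br: 1
  O: 1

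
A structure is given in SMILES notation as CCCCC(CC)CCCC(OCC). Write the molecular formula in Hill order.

Atom tally by fragment:
  CH3 → C:1 H:3
  CH2 → C:1 H:2
  CH2 → C:1 H:2
  CH2 → C:1 H:2
  CH(C2H5) → C:3 H:6
  CH2 → C:1 H:2
  CH2 → C:1 H:2
  CH2 → C:1 H:2
  CH2OC2H5 → C:3 H:7 O:1
Element totals:
  C: 13
  H: 28
  O: 1

C13H28O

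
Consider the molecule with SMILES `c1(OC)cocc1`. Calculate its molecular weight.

98.10 g/mol

Atom tally by fragment:
  furan ring core → C:4 H:4 O:1
  (− 1 ring H displaced by substituents)
  + OCH3 → C:1 H:3 O:1
Element totals:
  C: 5
  H: 6
  O: 2
Molecular formula: C5H6O2.
  M = 5(12.011) + 6(1.008) + 2(15.999)
    = 60.055 + 6.048 + 31.998 = 98.101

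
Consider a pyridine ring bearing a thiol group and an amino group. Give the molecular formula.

Atom tally by fragment:
  pyridine ring core → C:5 H:5 N:1
  (− 2 ring H displaced by substituents)
  + SH → S:1 H:1
  + NH2 → N:1 H:2
Element totals:
  C: 5
  H: 6
  N: 2
  S: 1

C5H6N2S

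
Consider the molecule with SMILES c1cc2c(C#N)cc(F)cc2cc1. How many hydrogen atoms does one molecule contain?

6

Atom tally by fragment:
  naphthalene ring system core → C:10 H:8
  (− 2 ring H displaced by substituents)
  + CN → C:1 N:1
  + F → F:1
Element totals:
  C: 11
  H: 6
  F: 1
  N: 1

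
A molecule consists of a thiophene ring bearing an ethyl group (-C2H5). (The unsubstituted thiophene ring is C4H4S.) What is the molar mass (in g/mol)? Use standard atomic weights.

112.19 g/mol

Atom tally by fragment:
  thiophene ring core → C:4 H:4 S:1
  (− 1 ring H displaced by substituents)
  + C2H5 → C:2 H:5
Element totals:
  C: 6
  H: 8
  S: 1
Molecular formula: C6H8S.
  M = 6(12.011) + 8(1.008) + 32.06
    = 72.066 + 8.064 + 32.060 = 112.190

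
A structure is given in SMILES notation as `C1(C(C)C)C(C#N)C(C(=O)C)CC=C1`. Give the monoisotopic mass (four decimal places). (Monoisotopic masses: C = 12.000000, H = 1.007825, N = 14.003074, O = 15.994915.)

191.1310

Atom tally by fragment:
  cyclohexene ring core → C:6 H:10
  (− 3 ring H displaced by substituents)
  + CH(CH3)2 → C:3 H:7
  + CN → C:1 N:1
  + COCH3 → C:2 H:3 O:1
Element totals:
  C: 12
  H: 17
  N: 1
  O: 1
Molecular formula: C12H17NO.
  M = 12(12.0) + 17(1.007825) + 14.003074 + 15.994915
    = 144.000000 + 17.133025 + 14.003074 + 15.994915 = 191.131014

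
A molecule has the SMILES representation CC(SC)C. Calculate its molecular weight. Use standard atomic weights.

90.18 g/mol

Atom tally by fragment:
  CH3 → C:1 H:3
  CH(SCH3) → C:2 H:4 S:1
  CH3 → C:1 H:3
Element totals:
  C: 4
  H: 10
  S: 1
Molecular formula: C4H10S.
  M = 4(12.011) + 10(1.008) + 32.06
    = 48.044 + 10.080 + 32.060 = 90.184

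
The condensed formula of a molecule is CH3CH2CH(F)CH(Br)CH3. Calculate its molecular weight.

169.04 g/mol

Element totals:
  C: 5
  H: 10
  Br: 1
  F: 1
Molecular formula: C5H10BrF.
  M = 5(12.011) + 10(1.008) + 79.904 + 18.998
    = 60.055 + 10.080 + 79.904 + 18.998 = 169.037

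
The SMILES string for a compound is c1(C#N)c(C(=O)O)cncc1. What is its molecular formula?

Atom tally by fragment:
  pyridine ring core → C:5 H:5 N:1
  (− 2 ring H displaced by substituents)
  + CN → C:1 N:1
  + COOH → C:1 H:1 O:2
Element totals:
  C: 7
  H: 4
  N: 2
  O: 2

C7H4N2O2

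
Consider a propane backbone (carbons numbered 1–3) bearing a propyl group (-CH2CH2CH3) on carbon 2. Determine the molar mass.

86.18 g/mol

Atom tally by fragment:
  CH3 → C:1 H:3
  CH(CH2CH2CH3) → C:4 H:8
  CH3 → C:1 H:3
Element totals:
  C: 6
  H: 14
Molecular formula: C6H14.
  M = 6(12.011) + 14(1.008)
    = 72.066 + 14.112 = 86.178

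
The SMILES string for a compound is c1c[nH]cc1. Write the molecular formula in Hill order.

Atom tally by fragment:
  pyrrole ring core → C:4 H:5 N:1
Element totals:
  C: 4
  H: 5
  N: 1

C4H5N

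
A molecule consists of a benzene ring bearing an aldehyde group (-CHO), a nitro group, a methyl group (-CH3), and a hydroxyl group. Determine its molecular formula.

Atom tally by fragment:
  benzene ring core → C:6 H:6
  (− 4 ring H displaced by substituents)
  + CHO → C:1 H:1 O:1
  + NO2 → N:1 O:2
  + CH3 → C:1 H:3
  + OH → O:1 H:1
Element totals:
  C: 8
  H: 7
  N: 1
  O: 4

C8H7NO4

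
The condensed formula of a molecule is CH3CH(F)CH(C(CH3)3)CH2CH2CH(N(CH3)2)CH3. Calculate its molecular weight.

217.37 g/mol

Element totals:
  C: 13
  H: 28
  F: 1
  N: 1
Molecular formula: C13H28FN.
  M = 13(12.011) + 28(1.008) + 18.998 + 14.007
    = 156.143 + 28.224 + 18.998 + 14.007 = 217.372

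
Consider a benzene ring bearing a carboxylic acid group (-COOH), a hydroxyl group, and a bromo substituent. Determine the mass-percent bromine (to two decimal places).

36.82%

Atom tally by fragment:
  benzene ring core → C:6 H:6
  (− 3 ring H displaced by substituents)
  + COOH → C:1 H:1 O:2
  + OH → O:1 H:1
  + Br → Br:1
Element totals:
  C: 7
  H: 5
  Br: 1
  O: 3
Molecular formula: C7H5BrO3.
Molar mass = 217.018 g/mol.
Mass from Br: 1 × 79.904 = 79.904 g/mol.
%Br = 79.904 / 217.018 × 100 = 36.82%.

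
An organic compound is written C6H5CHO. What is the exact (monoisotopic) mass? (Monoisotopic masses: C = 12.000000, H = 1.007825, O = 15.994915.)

106.0419

Element totals:
  C: 7
  H: 6
  O: 1
Molecular formula: C7H6O.
  M = 7(12.0) + 6(1.007825) + 15.994915
    = 84.000000 + 6.046950 + 15.994915 = 106.041865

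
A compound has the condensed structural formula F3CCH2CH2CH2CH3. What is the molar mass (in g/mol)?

Atom tally by fragment:
  F3CCH2 → C:2 H:2 F:3
  CH2 → C:1 H:2
  CH2 → C:1 H:2
  CH3 → C:1 H:3
Element totals:
  C: 5
  H: 9
  F: 3
Molecular formula: C5H9F3.
  M = 5(12.011) + 9(1.008) + 3(18.998)
    = 60.055 + 9.072 + 56.994 = 126.121

126.12 g/mol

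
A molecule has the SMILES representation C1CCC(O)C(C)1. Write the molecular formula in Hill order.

Atom tally by fragment:
  cyclopentane ring core → C:5 H:10
  (− 2 ring H displaced by substituents)
  + OH → O:1 H:1
  + CH3 → C:1 H:3
Element totals:
  C: 6
  H: 12
  O: 1

C6H12O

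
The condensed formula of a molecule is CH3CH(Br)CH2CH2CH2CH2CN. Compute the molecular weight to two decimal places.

Atom tally by fragment:
  CH3 → C:1 H:3
  CH(Br) → C:1 H:1 Br:1
  CH2 → C:1 H:2
  CH2 → C:1 H:2
  CH2 → C:1 H:2
  CH2CN → C:2 H:2 N:1
Element totals:
  C: 7
  H: 12
  Br: 1
  N: 1
Molecular formula: C7H12BrN.
  M = 7(12.011) + 12(1.008) + 79.904 + 14.007
    = 84.077 + 12.096 + 79.904 + 14.007 = 190.084

190.08 g/mol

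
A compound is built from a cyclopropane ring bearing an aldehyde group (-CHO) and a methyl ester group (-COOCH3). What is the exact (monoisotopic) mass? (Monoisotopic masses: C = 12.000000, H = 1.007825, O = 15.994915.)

Atom tally by fragment:
  cyclopropane ring core → C:3 H:6
  (− 2 ring H displaced by substituents)
  + CHO → C:1 H:1 O:1
  + COOCH3 → C:2 H:3 O:2
Element totals:
  C: 6
  H: 8
  O: 3
Molecular formula: C6H8O3.
  M = 6(12.0) + 8(1.007825) + 3(15.994915)
    = 72.000000 + 8.062600 + 47.984745 = 128.047345

128.0473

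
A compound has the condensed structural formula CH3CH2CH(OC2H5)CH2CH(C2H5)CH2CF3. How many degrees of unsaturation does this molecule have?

Atom tally by fragment:
  CH3 → C:1 H:3
  CH2 → C:1 H:2
  CH(OC2H5) → C:3 H:6 O:1
  CH2 → C:1 H:2
  CH(C2H5) → C:3 H:6
  CH2CF3 → C:2 H:2 F:3
Element totals:
  C: 11
  H: 21
  F: 3
  O: 1
Molecular formula: C11H21F3O.
DoU = (2C + 2 + N − H − X) / 2 = (2·11 + 2 + 0 − 21 − 3) / 2 = 0.

0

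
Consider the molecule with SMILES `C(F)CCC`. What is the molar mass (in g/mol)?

76.11 g/mol

Atom tally by fragment:
  FCH2 → C:1 H:2 F:1
  CH2 → C:1 H:2
  CH2 → C:1 H:2
  CH3 → C:1 H:3
Element totals:
  C: 4
  H: 9
  F: 1
Molecular formula: C4H9F.
  M = 4(12.011) + 9(1.008) + 18.998
    = 48.044 + 9.072 + 18.998 = 76.114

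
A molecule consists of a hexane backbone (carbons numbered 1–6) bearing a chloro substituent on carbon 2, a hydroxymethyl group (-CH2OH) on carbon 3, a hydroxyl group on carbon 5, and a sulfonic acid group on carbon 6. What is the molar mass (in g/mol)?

246.70 g/mol

Atom tally by fragment:
  CH3 → C:1 H:3
  CH(Cl) → C:1 H:1 Cl:1
  CH(CH2OH) → C:2 H:4 O:1
  CH2 → C:1 H:2
  CH(OH) → C:1 H:2 O:1
  CH2SO3H → C:1 H:3 S:1 O:3
Element totals:
  C: 7
  H: 15
  Cl: 1
  O: 5
  S: 1
Molecular formula: C7H15ClO5S.
  M = 7(12.011) + 15(1.008) + 35.45 + 5(15.999) + 32.06
    = 84.077 + 15.120 + 35.450 + 79.995 + 32.060 = 246.702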